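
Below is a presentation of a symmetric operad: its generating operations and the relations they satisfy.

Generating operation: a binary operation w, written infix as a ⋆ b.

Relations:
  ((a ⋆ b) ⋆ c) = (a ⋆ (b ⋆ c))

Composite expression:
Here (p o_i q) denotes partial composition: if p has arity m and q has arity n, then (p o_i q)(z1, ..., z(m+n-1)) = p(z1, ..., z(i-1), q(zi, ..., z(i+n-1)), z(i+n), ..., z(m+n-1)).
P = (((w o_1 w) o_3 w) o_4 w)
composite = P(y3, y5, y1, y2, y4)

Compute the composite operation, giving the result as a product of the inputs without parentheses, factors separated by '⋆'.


The w-tree's shape is irrelevant; the y-reading-order decides.
(y3 ⋆ y5) unparenthesizes to y3 ⋆ y5
(y2 ⋆ y4) unparenthesizes to y2 ⋆ y4
(y1 ⋆ (y2 ⋆ y4)) unparenthesizes to y1 ⋆ y2 ⋆ y4
((y3 ⋆ y5) ⋆ (y1 ⋆ (y2 ⋆ y4))) unparenthesizes to y3 ⋆ y5 ⋆ y1 ⋆ y2 ⋆ y4

y3 ⋆ y5 ⋆ y1 ⋆ y2 ⋆ y4


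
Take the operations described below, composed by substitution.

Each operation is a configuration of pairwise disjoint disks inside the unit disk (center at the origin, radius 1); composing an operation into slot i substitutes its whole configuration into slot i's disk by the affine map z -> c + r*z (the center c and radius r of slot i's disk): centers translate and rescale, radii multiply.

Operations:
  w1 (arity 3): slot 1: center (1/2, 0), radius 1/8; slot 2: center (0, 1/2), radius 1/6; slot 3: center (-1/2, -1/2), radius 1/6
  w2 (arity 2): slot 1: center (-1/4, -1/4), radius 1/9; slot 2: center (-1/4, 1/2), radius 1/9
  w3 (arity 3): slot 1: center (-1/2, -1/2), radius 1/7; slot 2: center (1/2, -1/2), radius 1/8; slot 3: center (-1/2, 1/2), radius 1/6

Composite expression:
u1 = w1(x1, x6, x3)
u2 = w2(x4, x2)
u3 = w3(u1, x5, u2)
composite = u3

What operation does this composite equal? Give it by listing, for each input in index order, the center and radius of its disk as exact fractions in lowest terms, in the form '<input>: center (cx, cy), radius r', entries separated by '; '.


x1: center (-3/7, -1/2), radius 1/56; x2: center (-13/24, 7/12), radius 1/54; x3: center (-4/7, -4/7), radius 1/42; x4: center (-13/24, 11/24), radius 1/54; x5: center (1/2, -1/2), radius 1/8; x6: center (-1/2, -3/7), radius 1/42


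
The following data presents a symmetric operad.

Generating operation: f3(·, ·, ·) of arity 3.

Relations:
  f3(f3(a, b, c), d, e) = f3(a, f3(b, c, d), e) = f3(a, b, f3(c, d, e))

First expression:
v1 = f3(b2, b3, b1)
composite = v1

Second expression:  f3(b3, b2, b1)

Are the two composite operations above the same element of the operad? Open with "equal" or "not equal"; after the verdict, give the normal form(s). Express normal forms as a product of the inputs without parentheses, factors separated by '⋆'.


The first composite normalizes to b2 ⋆ b3 ⋆ b1
The second composite normalizes to b3 ⋆ b2 ⋆ b1
The forms do not match — not equal.

not equal: they reduce to b2 ⋆ b3 ⋆ b1 and b3 ⋆ b2 ⋆ b1


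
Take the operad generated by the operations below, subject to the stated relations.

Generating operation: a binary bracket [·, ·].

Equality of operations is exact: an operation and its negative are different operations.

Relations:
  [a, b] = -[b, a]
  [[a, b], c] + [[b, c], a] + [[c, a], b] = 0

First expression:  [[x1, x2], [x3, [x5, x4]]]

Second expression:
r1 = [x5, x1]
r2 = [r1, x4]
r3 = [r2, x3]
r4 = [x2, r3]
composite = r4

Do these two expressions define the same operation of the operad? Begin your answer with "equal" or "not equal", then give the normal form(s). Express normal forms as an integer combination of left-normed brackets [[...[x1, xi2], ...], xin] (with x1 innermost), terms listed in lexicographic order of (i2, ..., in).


not equal; the first gives -[[[[x1, x2], x3], x4], x5] + [[[[x1, x2], x3], x5], x4] + [[[[x1, x2], x4], x5], x3] - [[[[x1, x2], x5], x4], x3] and the second [[[[x1, x5], x4], x3], x2]


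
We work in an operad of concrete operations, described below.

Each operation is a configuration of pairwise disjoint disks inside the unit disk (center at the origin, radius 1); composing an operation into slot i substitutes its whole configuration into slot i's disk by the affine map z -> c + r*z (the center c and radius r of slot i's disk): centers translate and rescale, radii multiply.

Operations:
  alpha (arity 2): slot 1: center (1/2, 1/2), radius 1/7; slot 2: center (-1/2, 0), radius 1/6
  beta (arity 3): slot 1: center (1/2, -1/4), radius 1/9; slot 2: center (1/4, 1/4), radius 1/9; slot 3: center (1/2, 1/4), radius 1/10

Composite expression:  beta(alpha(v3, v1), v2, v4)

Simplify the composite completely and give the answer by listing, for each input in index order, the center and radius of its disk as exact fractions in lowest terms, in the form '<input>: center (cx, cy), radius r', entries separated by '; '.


v1: center (4/9, -1/4), radius 1/54; v2: center (1/4, 1/4), radius 1/9; v3: center (5/9, -7/36), radius 1/63; v4: center (1/2, 1/4), radius 1/10

Nesting under beta composes maps z -> c + r*z down each v-path.
input v3: composing its 2 substitution steps yields center (5/9, -7/36), radius 1/63
input v1: composing its 2 substitution steps yields center (4/9, -1/4), radius 1/54
input v2: composing its 1 substitution step yields center (1/4, 1/4), radius 1/9
input v4: composing its 1 substitution step yields center (1/2, 1/4), radius 1/10


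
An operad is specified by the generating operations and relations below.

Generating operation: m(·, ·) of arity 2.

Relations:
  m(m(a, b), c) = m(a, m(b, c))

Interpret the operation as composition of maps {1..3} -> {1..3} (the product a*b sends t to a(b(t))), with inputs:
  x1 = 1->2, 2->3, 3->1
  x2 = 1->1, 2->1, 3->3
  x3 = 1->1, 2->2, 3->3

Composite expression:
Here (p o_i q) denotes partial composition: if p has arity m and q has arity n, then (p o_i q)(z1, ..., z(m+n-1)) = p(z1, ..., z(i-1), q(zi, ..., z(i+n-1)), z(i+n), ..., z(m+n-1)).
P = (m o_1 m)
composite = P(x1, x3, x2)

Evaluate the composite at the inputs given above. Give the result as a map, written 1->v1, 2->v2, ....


m(x1, x3) = 1->2, 2->3, 3->1
m(m(x1, x3), x2) = 1->2, 2->2, 3->1

1->2, 2->2, 3->1


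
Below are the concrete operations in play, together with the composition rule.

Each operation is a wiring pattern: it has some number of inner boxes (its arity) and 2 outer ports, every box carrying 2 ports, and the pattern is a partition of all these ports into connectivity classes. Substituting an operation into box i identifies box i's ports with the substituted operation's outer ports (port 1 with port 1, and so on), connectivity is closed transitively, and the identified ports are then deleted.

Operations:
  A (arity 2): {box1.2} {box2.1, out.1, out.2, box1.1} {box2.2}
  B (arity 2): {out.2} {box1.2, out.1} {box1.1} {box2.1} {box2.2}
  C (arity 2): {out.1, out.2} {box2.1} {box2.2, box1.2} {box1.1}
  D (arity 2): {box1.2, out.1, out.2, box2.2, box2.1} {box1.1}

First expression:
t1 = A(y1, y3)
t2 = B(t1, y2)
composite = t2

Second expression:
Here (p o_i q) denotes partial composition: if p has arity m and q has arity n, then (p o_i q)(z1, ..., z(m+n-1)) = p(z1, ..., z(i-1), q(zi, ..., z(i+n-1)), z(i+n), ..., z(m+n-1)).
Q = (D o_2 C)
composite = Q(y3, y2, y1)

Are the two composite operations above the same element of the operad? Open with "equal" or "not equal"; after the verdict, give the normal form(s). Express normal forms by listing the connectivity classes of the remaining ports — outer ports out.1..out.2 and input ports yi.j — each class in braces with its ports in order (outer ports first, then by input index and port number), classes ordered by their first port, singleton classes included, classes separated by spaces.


not equal — first {out.1, y1.1, y3.1} {out.2} {y1.2} {y2.1} {y2.2} {y3.2}, second {out.1, out.2, y3.2} {y1.1} {y1.2, y2.2} {y2.1} {y3.1}

Normal form of the first expression: {out.1, y1.1, y3.1} {out.2} {y1.2} {y2.1} {y2.2} {y3.2}
Normal form of the second expression: {out.1, out.2, y3.2} {y1.1} {y1.2, y2.2} {y2.1} {y3.1}
They disagree, so not equal.


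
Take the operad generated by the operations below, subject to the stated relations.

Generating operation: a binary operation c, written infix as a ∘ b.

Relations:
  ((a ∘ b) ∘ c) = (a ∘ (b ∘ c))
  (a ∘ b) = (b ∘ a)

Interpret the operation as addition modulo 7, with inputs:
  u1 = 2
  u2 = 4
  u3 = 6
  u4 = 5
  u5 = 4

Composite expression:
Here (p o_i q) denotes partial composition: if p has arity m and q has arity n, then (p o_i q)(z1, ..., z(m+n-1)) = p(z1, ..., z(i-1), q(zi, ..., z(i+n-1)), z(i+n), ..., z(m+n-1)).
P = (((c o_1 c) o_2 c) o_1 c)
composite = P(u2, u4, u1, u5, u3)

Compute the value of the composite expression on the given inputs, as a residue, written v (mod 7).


(u2 ∘ u4) = 2
(u1 ∘ u5) = 6
((u2 ∘ u4) ∘ (u1 ∘ u5)) = 1
(((u2 ∘ u4) ∘ (u1 ∘ u5)) ∘ u3) = 0

0 (mod 7)


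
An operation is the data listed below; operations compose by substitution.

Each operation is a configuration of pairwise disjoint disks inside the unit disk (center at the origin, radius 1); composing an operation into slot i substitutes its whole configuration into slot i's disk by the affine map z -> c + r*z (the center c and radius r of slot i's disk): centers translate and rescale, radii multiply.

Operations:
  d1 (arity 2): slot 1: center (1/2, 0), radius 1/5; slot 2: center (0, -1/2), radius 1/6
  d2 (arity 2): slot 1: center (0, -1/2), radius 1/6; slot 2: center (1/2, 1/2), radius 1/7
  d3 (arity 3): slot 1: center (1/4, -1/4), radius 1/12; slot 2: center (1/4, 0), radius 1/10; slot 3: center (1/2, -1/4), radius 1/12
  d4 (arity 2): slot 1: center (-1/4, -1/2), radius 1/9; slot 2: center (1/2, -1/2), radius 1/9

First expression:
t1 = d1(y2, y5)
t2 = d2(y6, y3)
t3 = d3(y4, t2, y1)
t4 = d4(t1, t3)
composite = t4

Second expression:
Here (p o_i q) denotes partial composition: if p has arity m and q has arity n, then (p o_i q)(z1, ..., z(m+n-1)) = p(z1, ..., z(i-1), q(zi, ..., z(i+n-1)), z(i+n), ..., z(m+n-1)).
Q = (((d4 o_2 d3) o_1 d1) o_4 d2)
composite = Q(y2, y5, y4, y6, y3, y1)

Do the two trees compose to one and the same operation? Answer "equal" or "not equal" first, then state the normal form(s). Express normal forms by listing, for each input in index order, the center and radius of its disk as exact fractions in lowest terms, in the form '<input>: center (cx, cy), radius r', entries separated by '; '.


equal; both compose to y1: center (5/9, -19/36), radius 1/108; y2: center (-7/36, -1/2), radius 1/45; y3: center (8/15, -89/180), radius 1/630; y4: center (19/36, -19/36), radius 1/108; y5: center (-1/4, -5/9), radius 1/54; y6: center (19/36, -91/180), radius 1/540


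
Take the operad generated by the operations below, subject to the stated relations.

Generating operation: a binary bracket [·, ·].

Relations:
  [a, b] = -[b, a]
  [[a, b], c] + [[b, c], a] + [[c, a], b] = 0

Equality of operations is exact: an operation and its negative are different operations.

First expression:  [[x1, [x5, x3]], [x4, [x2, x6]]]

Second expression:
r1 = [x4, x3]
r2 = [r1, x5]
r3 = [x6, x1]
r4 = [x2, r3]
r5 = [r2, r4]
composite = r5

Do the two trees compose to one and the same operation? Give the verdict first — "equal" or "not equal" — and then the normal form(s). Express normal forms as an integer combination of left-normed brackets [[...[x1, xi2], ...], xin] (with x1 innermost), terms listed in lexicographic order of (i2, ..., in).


not equal; first: [[[[[x1, x3], x5], x2], x6], x4] - [[[[[x1, x3], x5], x4], x2], x6] + [[[[[x1, x3], x5], x4], x6], x2] - [[[[[x1, x3], x5], x6], x2], x4] - [[[[[x1, x5], x3], x2], x6], x4] + [[[[[x1, x5], x3], x4], x2], x6] - [[[[[x1, x5], x3], x4], x6], x2] + [[[[[x1, x5], x3], x6], x2], x4]; second: [[[[[x1, x6], x2], x3], x4], x5] - [[[[[x1, x6], x2], x4], x3], x5] - [[[[[x1, x6], x2], x5], x3], x4] + [[[[[x1, x6], x2], x5], x4], x3]

Normal form of the first expression: [[[[[x1, x3], x5], x2], x6], x4] - [[[[[x1, x3], x5], x4], x2], x6] + [[[[[x1, x3], x5], x4], x6], x2] - [[[[[x1, x3], x5], x6], x2], x4] - [[[[[x1, x5], x3], x2], x6], x4] + [[[[[x1, x5], x3], x4], x2], x6] - [[[[[x1, x5], x3], x4], x6], x2] + [[[[[x1, x5], x3], x6], x2], x4]
Normal form of the second expression: [[[[[x1, x6], x2], x3], x4], x5] - [[[[[x1, x6], x2], x4], x3], x5] - [[[[[x1, x6], x2], x5], x3], x4] + [[[[[x1, x6], x2], x5], x4], x3]
They disagree, so not equal.


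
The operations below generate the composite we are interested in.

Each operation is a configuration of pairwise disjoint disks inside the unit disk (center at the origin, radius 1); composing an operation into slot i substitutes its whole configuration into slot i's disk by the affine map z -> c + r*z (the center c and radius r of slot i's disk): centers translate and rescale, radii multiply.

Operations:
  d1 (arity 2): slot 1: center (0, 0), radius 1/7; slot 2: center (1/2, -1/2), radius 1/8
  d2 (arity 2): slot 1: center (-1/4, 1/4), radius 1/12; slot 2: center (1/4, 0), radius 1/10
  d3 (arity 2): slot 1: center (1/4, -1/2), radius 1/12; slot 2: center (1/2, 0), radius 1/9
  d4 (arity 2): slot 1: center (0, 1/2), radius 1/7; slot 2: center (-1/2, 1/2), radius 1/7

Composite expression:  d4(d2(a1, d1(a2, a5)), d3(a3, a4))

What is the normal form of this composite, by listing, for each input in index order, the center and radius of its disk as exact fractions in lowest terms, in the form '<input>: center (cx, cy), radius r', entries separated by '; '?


a1: center (-1/28, 15/28), radius 1/84; a2: center (1/28, 1/2), radius 1/490; a3: center (-13/28, 3/7), radius 1/84; a4: center (-3/7, 1/2), radius 1/63; a5: center (3/70, 69/140), radius 1/560

Only the slot chain above each a matters under d4; compose those maps.
a1: after 2 affine steps, its disk has center (-1/28, 15/28), radius 1/84
a2: after 3 affine steps, its disk has center (1/28, 1/2), radius 1/490
a5: after 3 affine steps, its disk has center (3/70, 69/140), radius 1/560
a3: after 2 affine steps, its disk has center (-13/28, 3/7), radius 1/84
a4: after 2 affine steps, its disk has center (-3/7, 1/2), radius 1/63


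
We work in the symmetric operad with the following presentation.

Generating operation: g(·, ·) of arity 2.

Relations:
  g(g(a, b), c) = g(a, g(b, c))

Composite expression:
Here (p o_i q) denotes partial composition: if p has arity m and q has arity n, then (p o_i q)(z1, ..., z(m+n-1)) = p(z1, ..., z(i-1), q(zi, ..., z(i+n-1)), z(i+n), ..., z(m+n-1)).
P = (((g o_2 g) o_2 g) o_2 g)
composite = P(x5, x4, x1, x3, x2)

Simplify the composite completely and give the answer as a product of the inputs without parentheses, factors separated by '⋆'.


Every regrouping of g is equal, so read the x-inputs in written order.
g(x4, x1) reduces to x4 ⋆ x1
g(g(x4, x1), x3) reduces to x4 ⋆ x1 ⋆ x3
g(g(g(x4, x1), x3), x2) reduces to x4 ⋆ x1 ⋆ x3 ⋆ x2
g(x5, g(g(g(x4, x1), x3), x2)) reduces to x5 ⋆ x4 ⋆ x1 ⋆ x3 ⋆ x2

x5 ⋆ x4 ⋆ x1 ⋆ x3 ⋆ x2


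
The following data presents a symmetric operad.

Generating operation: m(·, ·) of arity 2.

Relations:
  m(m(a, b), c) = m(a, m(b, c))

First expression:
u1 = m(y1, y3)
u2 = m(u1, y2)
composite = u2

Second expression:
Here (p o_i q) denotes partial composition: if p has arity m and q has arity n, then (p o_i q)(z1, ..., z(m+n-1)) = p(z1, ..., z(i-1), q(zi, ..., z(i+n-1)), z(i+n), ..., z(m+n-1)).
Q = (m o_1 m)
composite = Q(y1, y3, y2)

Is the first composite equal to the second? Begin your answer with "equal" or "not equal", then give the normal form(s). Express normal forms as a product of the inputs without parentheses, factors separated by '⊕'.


equal; both compose to y1 ⊕ y3 ⊕ y2

Reducing the first expression gives y1 ⊕ y3 ⊕ y2
Reducing the second expression gives y1 ⊕ y3 ⊕ y2
Same normal form: equal.


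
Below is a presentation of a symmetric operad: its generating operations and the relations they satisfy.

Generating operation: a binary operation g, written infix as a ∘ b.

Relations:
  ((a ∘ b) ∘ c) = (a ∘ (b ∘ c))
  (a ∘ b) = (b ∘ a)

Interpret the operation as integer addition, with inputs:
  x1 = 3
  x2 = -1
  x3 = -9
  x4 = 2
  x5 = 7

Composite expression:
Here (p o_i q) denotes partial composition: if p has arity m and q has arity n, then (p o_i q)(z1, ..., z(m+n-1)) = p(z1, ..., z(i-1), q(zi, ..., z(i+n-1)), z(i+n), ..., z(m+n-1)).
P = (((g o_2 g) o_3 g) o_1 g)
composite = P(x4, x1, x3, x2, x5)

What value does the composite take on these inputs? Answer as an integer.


2

(x4 ∘ x1) = 5
(x2 ∘ x5) = 6
(x3 ∘ (x2 ∘ x5)) = -3
((x4 ∘ x1) ∘ (x3 ∘ (x2 ∘ x5))) = 2


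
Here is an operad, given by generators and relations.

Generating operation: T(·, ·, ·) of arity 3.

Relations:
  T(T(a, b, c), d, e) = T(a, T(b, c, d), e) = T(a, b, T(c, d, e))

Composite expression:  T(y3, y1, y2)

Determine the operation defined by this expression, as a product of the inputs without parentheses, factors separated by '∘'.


The T-tree's shape is irrelevant; the y-reading-order decides.
T(y3, y1, y2) linearizes to y3 ∘ y1 ∘ y2

y3 ∘ y1 ∘ y2


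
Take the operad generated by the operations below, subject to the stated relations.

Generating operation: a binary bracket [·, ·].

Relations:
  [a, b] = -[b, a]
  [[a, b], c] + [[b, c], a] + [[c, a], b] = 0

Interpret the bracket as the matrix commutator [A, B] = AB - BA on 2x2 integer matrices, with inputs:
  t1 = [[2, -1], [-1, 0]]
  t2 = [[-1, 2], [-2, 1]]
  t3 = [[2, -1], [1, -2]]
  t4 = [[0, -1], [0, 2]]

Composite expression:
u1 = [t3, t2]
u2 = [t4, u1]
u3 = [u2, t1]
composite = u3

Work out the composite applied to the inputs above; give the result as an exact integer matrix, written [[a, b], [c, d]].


[[24, 36], [12, -24]]

[t3, t2] = [[0, 6], [6, 0]]
[t4, [t3, t2]] = [[-6, -12], [12, 6]]
[[t4, [t3, t2]], t1] = [[24, 36], [12, -24]]


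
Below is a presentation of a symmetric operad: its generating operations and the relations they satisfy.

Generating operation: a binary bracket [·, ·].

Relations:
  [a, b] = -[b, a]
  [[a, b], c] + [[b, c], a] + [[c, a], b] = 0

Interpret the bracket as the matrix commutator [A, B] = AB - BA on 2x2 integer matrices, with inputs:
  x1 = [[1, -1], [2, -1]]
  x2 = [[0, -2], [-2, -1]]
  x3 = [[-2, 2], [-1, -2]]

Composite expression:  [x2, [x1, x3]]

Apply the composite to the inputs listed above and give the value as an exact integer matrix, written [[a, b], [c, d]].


[[4, -8], [10, -4]]

[x1, x3] = [[-3, 4], [2, 3]]
[x2, [x1, x3]] = [[4, -8], [10, -4]]


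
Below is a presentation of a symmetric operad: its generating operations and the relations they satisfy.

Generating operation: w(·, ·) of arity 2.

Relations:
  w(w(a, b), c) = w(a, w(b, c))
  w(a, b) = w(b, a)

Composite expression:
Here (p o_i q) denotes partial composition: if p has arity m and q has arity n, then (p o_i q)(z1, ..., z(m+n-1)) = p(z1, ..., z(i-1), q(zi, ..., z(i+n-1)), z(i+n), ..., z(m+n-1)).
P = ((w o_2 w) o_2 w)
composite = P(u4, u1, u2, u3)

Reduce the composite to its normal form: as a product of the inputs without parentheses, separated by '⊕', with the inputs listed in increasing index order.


u1 ⊕ u2 ⊕ u3 ⊕ u4


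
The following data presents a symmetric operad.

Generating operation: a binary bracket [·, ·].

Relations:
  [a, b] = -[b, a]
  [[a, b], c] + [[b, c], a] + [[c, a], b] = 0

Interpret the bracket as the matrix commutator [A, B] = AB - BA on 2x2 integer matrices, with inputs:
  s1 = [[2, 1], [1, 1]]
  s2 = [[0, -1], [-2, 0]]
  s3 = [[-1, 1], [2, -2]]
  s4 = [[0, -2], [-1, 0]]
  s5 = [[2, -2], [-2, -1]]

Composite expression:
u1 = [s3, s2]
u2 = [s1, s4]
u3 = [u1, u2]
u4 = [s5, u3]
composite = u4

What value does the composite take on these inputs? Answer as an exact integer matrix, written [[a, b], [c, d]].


[[-4, 18], [-24, 4]]

[s3, s2] = [[0, -1], [2, 0]]
[s1, s4] = [[1, -2], [1, -1]]
[[s3, s2], [s1, s4]] = [[3, 2], [4, -3]]
[s5, [[s3, s2], [s1, s4]]] = [[-4, 18], [-24, 4]]


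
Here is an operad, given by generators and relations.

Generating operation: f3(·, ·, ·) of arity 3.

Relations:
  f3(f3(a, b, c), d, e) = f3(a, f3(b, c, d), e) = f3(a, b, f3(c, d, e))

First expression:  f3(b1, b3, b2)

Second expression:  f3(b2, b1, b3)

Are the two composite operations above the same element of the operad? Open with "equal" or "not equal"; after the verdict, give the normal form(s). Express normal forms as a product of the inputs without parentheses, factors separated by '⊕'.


not equal; the first gives b1 ⊕ b3 ⊕ b2 and the second b2 ⊕ b1 ⊕ b3

Reducing the first expression gives b1 ⊕ b3 ⊕ b2
Reducing the second expression gives b2 ⊕ b1 ⊕ b3
Different reductions; not equal.


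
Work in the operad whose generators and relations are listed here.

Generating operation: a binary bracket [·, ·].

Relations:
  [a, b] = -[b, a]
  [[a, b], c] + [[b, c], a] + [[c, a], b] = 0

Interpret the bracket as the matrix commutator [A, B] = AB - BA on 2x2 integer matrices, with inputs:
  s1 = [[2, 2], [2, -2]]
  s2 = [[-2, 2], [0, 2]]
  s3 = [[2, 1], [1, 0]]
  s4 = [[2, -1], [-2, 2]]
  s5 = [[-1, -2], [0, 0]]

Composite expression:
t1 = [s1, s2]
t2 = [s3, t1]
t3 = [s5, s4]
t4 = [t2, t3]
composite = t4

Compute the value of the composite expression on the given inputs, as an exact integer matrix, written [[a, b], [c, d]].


[[-88, -368], [-32, 88]]

[s1, s2] = [[-4, 16], [-8, 4]]
[s3, [s1, s2]] = [[-24, 40], [8, 24]]
[s5, s4] = [[4, 1], [-2, -4]]
[[s3, [s1, s2]], [s5, s4]] = [[-88, -368], [-32, 88]]


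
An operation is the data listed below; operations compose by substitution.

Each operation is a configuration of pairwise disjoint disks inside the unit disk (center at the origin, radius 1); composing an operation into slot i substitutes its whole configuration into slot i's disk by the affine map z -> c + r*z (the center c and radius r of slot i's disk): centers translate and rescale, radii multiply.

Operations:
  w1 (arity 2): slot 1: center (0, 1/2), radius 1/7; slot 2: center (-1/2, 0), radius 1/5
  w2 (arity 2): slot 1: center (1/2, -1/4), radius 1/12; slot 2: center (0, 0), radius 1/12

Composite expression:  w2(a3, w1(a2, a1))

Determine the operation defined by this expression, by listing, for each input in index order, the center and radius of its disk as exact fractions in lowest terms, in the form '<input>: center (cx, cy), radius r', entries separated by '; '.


a1: center (-1/24, 0), radius 1/60; a2: center (0, 1/24), radius 1/84; a3: center (1/2, -1/4), radius 1/12


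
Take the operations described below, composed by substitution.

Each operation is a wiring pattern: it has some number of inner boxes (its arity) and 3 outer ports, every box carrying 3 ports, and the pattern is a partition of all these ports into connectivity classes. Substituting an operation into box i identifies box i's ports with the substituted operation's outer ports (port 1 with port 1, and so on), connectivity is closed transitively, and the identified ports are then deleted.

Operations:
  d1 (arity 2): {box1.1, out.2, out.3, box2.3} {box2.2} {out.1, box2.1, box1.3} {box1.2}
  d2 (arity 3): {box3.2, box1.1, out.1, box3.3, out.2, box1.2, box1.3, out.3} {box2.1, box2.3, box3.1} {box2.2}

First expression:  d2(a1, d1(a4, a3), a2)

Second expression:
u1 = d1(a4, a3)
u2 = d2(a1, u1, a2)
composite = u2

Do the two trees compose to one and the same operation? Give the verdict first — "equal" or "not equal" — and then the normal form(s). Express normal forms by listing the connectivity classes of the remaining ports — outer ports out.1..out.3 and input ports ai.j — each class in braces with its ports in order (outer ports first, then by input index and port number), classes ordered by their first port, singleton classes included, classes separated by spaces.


equal; the common form is {out.1, out.2, out.3, a1.1, a1.2, a1.3, a2.2, a2.3} {a2.1, a3.1, a3.3, a4.1, a4.3} {a3.2} {a4.2}

The first composite normalizes to {out.1, out.2, out.3, a1.1, a1.2, a1.3, a2.2, a2.3} {a2.1, a3.1, a3.3, a4.1, a4.3} {a3.2} {a4.2}
The second composite normalizes to {out.1, out.2, out.3, a1.1, a1.2, a1.3, a2.2, a2.3} {a2.1, a3.1, a3.3, a4.1, a4.3} {a3.2} {a4.2}
One common form — equal.


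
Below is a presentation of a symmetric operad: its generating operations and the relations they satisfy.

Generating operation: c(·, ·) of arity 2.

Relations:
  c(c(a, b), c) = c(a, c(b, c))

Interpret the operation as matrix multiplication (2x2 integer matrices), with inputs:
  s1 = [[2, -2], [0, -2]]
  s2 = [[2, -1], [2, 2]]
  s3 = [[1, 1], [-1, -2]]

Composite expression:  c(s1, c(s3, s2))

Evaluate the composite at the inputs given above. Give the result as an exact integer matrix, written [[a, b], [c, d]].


[[20, 8], [12, 6]]

c(s3, s2) = [[4, 1], [-6, -3]]
c(s1, c(s3, s2)) = [[20, 8], [12, 6]]


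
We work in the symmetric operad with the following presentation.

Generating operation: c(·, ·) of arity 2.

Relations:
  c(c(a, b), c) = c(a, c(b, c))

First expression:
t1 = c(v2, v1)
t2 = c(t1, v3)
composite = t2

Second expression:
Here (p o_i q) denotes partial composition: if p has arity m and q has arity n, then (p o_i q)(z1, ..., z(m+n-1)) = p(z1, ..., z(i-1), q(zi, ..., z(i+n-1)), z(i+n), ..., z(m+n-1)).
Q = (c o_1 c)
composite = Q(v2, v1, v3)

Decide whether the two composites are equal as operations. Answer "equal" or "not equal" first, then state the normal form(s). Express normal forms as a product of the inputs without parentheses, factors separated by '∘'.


Normal form of the first expression: v2 ∘ v1 ∘ v3
Normal form of the second expression: v2 ∘ v1 ∘ v3
The forms coincide; equal.

equal: each reduces to v2 ∘ v1 ∘ v3


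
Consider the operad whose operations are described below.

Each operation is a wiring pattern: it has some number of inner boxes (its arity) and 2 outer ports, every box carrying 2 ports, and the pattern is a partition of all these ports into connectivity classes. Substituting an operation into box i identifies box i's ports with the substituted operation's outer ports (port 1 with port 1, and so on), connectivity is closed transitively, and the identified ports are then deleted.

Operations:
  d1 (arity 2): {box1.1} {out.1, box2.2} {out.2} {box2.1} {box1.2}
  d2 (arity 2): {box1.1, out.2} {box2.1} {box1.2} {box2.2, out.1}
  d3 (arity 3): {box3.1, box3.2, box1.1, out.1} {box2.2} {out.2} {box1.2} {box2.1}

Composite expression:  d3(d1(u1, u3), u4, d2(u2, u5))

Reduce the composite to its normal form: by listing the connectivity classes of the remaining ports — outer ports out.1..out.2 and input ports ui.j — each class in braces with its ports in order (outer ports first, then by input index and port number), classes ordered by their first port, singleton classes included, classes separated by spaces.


Substituting into d3 glues patterns; closure does the rest.
through d1, on inputs (u1, u3): {out.1, u3.2} {out.2} {u1.1} {u1.2} {u3.1} (out.j = stage outer ports)
through d2, on inputs (u2, u5): {out.1, u5.2} {out.2, u2.1} {u2.2} {u5.1} (out.j = stage outer ports)
through d3, on inputs (u1, u3, u4, u2, u5): {out.1, u2.1, u3.2, u5.2} {out.2} {u1.1} {u1.2} {u2.2} {u3.1} {u4.1} {u4.2} {u5.1} (out.j = stage outer ports)

{out.1, u2.1, u3.2, u5.2} {out.2} {u1.1} {u1.2} {u2.2} {u3.1} {u4.1} {u4.2} {u5.1}


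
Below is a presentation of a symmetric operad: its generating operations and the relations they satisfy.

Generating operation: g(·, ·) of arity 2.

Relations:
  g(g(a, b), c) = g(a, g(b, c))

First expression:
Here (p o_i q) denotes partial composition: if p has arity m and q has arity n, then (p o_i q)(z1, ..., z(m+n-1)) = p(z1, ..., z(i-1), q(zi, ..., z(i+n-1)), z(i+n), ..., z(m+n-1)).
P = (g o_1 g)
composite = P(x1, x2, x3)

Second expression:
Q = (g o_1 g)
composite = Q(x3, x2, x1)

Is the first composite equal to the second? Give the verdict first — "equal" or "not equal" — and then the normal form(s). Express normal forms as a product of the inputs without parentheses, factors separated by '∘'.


not equal; the first gives x1 ∘ x2 ∘ x3 and the second x3 ∘ x2 ∘ x1

In normal form, the first expression is x1 ∘ x2 ∘ x3
In normal form, the second expression is x3 ∘ x2 ∘ x1
Distinct normal forms: not equal.


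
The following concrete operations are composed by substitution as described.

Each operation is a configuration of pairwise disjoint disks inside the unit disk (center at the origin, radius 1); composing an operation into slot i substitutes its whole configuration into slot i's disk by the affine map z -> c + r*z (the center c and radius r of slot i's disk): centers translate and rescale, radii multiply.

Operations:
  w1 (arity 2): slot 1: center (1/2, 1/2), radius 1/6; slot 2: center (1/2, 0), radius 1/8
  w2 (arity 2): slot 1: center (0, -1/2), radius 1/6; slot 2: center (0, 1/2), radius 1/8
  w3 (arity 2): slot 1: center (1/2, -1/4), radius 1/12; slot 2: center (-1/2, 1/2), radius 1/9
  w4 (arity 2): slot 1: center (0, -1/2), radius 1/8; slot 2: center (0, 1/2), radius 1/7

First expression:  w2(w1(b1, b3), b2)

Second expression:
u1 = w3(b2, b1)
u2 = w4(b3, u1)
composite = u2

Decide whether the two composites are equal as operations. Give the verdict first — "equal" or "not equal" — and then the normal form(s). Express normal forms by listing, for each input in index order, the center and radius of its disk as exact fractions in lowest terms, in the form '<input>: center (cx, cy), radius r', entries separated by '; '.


not equal; the first gives b1: center (1/12, -5/12), radius 1/36; b2: center (0, 1/2), radius 1/8; b3: center (1/12, -1/2), radius 1/48 and the second b1: center (-1/14, 4/7), radius 1/63; b2: center (1/14, 13/28), radius 1/84; b3: center (0, -1/2), radius 1/8


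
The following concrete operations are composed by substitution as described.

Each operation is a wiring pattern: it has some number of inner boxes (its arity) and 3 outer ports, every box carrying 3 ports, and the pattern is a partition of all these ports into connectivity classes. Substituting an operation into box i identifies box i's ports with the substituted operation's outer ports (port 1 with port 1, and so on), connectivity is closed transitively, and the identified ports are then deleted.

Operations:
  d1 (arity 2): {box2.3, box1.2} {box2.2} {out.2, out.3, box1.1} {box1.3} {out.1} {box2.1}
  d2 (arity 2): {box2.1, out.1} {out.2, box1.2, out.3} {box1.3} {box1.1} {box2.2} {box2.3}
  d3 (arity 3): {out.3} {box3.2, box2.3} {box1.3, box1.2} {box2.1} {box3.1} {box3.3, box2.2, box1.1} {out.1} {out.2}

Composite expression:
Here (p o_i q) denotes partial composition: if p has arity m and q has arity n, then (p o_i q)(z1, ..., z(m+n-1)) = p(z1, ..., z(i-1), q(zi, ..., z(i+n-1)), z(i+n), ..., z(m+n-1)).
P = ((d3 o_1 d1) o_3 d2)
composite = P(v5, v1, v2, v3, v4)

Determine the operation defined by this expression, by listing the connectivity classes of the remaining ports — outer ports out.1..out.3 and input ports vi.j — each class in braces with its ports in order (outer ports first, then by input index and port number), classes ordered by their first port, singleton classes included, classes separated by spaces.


{out.1} {out.2} {out.3} {v1.1} {v1.2} {v1.3, v5.2} {v2.1} {v2.2, v4.2, v4.3} {v2.3} {v3.1} {v3.2} {v3.3} {v4.1} {v5.1} {v5.3}

Treat the ports identified at d3 as solder joints: merge, then drop.
d1 over (v5, v1) gives {out.1} {out.2, out.3, v5.1} {v1.1} {v1.2} {v1.3, v5.2} {v5.3}, out.j being that stage's outer ports
d2 over (v2, v3) gives {out.1, v3.1} {out.2, out.3, v2.2} {v2.1} {v2.3} {v3.2} {v3.3}, out.j being that stage's outer ports
d3 over (v5, v1, v2, v3, v4) gives {out.1} {out.2} {out.3} {v1.1} {v1.2} {v1.3, v5.2} {v2.1} {v2.2, v4.2, v4.3} {v2.3} {v3.1} {v3.2} {v3.3} {v4.1} {v5.1} {v5.3}, out.j being that stage's outer ports


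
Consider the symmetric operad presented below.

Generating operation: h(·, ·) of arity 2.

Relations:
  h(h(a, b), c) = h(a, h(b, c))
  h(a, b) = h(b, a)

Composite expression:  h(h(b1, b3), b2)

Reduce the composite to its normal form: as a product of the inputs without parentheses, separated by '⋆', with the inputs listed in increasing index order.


b1 ⋆ b2 ⋆ b3

Both nesting and order wash out for h; what remains is which b's occur.
h(b1, b3) spells out as b1 ⋆ b3
h(h(b1, b3), b2) spells out as b1 ⋆ b3 ⋆ b2
rearranged into index order: b1 ⋆ b2 ⋆ b3


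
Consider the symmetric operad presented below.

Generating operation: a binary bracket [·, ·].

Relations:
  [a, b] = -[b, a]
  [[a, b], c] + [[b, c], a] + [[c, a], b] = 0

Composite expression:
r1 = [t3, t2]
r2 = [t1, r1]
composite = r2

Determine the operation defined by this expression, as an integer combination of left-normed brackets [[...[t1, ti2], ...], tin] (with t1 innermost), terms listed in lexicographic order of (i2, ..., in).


-[[t1, t2], t3] + [[t1, t3], t2]

Left-normed coefficients sit on the t1-initial expansion words.
Composite bracket: [t1, [t3, t2]]
Applying ab - ba throughout gives 4 signed words (2^2 = 4).
Coefficients come from the t1-initial words:
  word t1t2t3 has sign -1, contributing -[[t1, t2], t3]
  word t1t3t2 has sign +1, contributing +[[t1, t3], t2]


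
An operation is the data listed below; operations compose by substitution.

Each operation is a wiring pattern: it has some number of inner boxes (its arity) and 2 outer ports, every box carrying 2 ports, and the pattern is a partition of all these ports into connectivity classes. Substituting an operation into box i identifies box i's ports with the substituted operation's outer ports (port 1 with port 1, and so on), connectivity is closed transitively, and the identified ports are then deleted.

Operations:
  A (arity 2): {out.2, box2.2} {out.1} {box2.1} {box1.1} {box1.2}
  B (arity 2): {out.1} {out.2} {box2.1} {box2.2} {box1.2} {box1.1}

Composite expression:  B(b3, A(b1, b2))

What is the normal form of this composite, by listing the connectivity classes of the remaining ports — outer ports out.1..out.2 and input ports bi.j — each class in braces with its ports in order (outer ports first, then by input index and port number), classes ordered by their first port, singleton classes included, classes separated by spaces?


{out.1} {out.2} {b1.1} {b1.2} {b2.1} {b2.2} {b3.1} {b3.2}

Connectivity passes through glued B-boundaries; trace each wire chain.
through A, on inputs (b1, b2): {out.1} {out.2, b2.2} {b1.1} {b1.2} {b2.1} (out.j = stage outer ports)
through B, on inputs (b3, b1, b2): {out.1} {out.2} {b1.1} {b1.2} {b2.1} {b2.2} {b3.1} {b3.2} (out.j = stage outer ports)


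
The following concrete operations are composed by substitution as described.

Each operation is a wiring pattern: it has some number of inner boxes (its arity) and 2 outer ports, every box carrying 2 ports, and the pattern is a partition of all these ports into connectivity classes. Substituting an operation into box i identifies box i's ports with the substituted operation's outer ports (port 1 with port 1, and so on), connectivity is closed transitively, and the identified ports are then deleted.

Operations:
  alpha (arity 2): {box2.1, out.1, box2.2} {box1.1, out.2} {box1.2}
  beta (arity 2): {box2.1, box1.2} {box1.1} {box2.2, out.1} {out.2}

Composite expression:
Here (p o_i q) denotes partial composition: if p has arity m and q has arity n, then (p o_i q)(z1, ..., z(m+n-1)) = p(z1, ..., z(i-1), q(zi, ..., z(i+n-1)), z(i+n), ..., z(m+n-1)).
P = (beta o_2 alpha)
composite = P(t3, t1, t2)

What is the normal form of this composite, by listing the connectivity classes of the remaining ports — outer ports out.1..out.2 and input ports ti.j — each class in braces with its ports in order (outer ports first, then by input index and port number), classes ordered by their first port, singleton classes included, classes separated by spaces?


{out.1, t1.1} {out.2} {t1.2} {t2.1, t2.2, t3.2} {t3.1}

After gluing at beta, chains via deleted ports link the t-ports.
stage alpha: inputs (t1, t2), connectivity {out.1, t2.1, t2.2} {out.2, t1.1} {t1.2}, out.j its boundary
stage beta: inputs (t3, t1, t2), connectivity {out.1, t1.1} {out.2} {t1.2} {t2.1, t2.2, t3.2} {t3.1}, out.j its boundary


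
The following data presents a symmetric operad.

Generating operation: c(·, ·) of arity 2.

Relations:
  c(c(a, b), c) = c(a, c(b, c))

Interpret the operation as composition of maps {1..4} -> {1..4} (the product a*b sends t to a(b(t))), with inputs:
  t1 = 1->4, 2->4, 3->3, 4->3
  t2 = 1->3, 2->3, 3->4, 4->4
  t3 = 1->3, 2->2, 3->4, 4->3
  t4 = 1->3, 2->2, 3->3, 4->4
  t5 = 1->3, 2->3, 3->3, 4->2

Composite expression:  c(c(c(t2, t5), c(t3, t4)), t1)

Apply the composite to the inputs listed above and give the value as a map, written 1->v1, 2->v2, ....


1->4, 2->4, 3->3, 4->3

c(t2, t5) = 1->4, 2->4, 3->4, 4->3
c(t3, t4) = 1->4, 2->2, 3->4, 4->3
c(c(t2, t5), c(t3, t4)) = 1->3, 2->4, 3->3, 4->4
c(c(c(t2, t5), c(t3, t4)), t1) = 1->4, 2->4, 3->3, 4->3


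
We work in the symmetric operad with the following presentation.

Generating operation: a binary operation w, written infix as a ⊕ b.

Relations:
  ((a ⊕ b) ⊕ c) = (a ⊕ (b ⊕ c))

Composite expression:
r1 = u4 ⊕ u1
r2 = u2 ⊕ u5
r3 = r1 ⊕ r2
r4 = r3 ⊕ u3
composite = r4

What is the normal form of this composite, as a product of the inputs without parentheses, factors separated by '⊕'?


u4 ⊕ u1 ⊕ u2 ⊕ u5 ⊕ u3

Associativity of w dissolves the nesting; only the u-input order survives.
(u4 ⊕ u1) reduces to u4 ⊕ u1
(u2 ⊕ u5) reduces to u2 ⊕ u5
((u4 ⊕ u1) ⊕ (u2 ⊕ u5)) reduces to u4 ⊕ u1 ⊕ u2 ⊕ u5
(((u4 ⊕ u1) ⊕ (u2 ⊕ u5)) ⊕ u3) reduces to u4 ⊕ u1 ⊕ u2 ⊕ u5 ⊕ u3


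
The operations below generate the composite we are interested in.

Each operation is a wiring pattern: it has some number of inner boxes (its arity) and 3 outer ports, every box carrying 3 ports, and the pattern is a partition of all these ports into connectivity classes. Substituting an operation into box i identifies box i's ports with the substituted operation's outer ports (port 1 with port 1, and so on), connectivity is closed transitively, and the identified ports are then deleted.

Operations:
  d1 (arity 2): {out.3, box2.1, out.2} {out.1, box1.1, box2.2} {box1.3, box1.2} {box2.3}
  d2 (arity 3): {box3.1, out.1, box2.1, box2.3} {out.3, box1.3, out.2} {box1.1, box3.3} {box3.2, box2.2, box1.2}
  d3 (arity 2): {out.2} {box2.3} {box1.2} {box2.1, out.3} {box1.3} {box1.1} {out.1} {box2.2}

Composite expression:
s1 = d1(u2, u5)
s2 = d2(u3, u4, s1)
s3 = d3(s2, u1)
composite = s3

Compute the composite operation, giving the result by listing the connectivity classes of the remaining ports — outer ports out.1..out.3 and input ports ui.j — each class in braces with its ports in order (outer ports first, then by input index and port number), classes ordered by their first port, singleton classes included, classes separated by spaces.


{out.1} {out.2} {out.3, u1.1} {u1.2} {u1.3} {u2.1, u4.1, u4.3, u5.2} {u2.2, u2.3} {u3.1, u3.2, u4.2, u5.1} {u3.3} {u5.3}

Reachability decides: close wires over d3-identified ports.
after d1, the pattern on (u2, u5) reads {out.1, u2.1, u5.2} {out.2, out.3, u5.1} {u2.2, u2.3} {u5.3} (out.j = its outer ports)
after d2, the pattern on (u3, u4, u2, u5) reads {out.1, u2.1, u4.1, u4.3, u5.2} {out.2, out.3, u3.3} {u2.2, u2.3} {u3.1, u3.2, u4.2, u5.1} {u5.3} (out.j = its outer ports)
after d3, the pattern on (u3, u4, u2, u5, u1) reads {out.1} {out.2} {out.3, u1.1} {u1.2} {u1.3} {u2.1, u4.1, u4.3, u5.2} {u2.2, u2.3} {u3.1, u3.2, u4.2, u5.1} {u3.3} {u5.3} (out.j = its outer ports)


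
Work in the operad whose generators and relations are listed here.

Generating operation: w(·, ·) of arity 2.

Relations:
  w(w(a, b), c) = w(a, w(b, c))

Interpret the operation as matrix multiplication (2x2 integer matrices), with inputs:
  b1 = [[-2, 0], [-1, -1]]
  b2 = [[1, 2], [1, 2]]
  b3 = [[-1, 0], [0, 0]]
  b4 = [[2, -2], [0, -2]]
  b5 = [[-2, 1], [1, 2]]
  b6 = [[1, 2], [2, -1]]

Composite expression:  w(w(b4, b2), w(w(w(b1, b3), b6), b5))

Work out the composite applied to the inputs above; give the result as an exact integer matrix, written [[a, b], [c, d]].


[[0, 0], [0, -40]]

w(b4, b2) = [[0, 0], [-2, -4]]
w(b1, b3) = [[2, 0], [1, 0]]
w(w(b1, b3), b6) = [[2, 4], [1, 2]]
w(w(w(b1, b3), b6), b5) = [[0, 10], [0, 5]]
w(w(b4, b2), w(w(w(b1, b3), b6), b5)) = [[0, 0], [0, -40]]
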